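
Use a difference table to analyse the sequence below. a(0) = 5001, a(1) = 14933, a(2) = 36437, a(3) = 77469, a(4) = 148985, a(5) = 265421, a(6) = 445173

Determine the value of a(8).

1090889

First differences: 9932, 21504, 41032, 71516, 116436, 179752
Second differences: 11572, 19528, 30484, 44920, 63316
Third differences: 7956, 10956, 14436, 18396
Fourth differences: 3000, 3480, 3960
Fifth differences: 480, 480
Constant fifth difference = 480, so extend:
3960 + 480 = 4440;  18396 + 4440 = 22836;  63316 + 22836 = 86152;  179752 + 86152 = 265904;  445173 + 265904 = 711077
4440 + 480 = 4920;  22836 + 4920 = 27756;  86152 + 27756 = 113908;  265904 + 113908 = 379812;  711077 + 379812 = 1090889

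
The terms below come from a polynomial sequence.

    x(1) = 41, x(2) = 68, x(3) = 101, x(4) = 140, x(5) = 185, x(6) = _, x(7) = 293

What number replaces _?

Using the first 5 terms:
Δ: 27  33  39  45
Δ²: 6  6  6
Constant second difference = 6.
Extend forward: 45 + 6 = 51;  185 + 51 = 236

236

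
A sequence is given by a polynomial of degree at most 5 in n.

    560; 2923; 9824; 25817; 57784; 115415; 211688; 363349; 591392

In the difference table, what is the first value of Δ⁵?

480

D1: 2363, 6901, 15993, 31967, 57631, 96273, 151661, 228043
D2: 4538, 9092, 15974, 25664, 38642, 55388, 76382
D3: 4554, 6882, 9690, 12978, 16746, 20994
D4: 2328, 2808, 3288, 3768, 4248
D5: 480, 480, 480, 480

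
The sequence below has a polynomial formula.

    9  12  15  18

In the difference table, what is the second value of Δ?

First differences: 3, 3, 3

3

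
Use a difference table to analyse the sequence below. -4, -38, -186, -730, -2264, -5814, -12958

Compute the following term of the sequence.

D1: -34, -148, -544, -1534, -3550, -7144
D2: -114, -396, -990, -2016, -3594
D3: -282, -594, -1026, -1578
D4: -312, -432, -552
D5: -120, -120
Constant fifth difference = -120, so extend:
-552 − 120 = -672;  -1578 − 672 = -2250;  -3594 − 2250 = -5844;  -7144 − 5844 = -12988;  -12958 − 12988 = -25946

-25946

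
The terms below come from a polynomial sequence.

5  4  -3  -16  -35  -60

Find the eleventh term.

-1, -7, -13, -19, -25
-6, -6, -6, -6
Constant second difference = -6, so extend:
-25 − 6 = -31;  -60 − 31 = -91
-31 − 6 = -37;  -91 − 37 = -128
-37 − 6 = -43;  -128 − 43 = -171
-43 − 6 = -49;  -171 − 49 = -220
-49 − 6 = -55;  -220 − 55 = -275

-275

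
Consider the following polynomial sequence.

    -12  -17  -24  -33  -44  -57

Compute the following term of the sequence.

-5, -7, -9, -11, -13
-2, -2, -2, -2
Constant second difference = -2, so extend:
-13 − 2 = -15;  -57 − 15 = -72

-72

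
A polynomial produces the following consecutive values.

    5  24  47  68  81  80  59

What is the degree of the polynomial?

First differences: 19, 23, 21, 13, -1, -21
Second differences: 4, -2, -8, -14, -20
Third differences: -6, -6, -6, -6
The third differences are constant, so the polynomial has degree 3.

3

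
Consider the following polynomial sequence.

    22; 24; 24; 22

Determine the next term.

D1: 2, 0, -2
D2: -2, -2
Constant second difference = -2, so extend:
-2 − 2 = -4;  22 − 4 = 18

18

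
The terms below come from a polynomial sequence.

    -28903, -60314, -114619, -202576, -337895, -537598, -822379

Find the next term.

-31411, -54305, -87957, -135319, -199703, -284781
-22894, -33652, -47362, -64384, -85078
-10758, -13710, -17022, -20694
-2952, -3312, -3672
-360, -360
The fifth differences are constant (-360).
-3672 − 360 = -4032;  -20694 − 4032 = -24726;  -85078 − 24726 = -109804;  -284781 − 109804 = -394585;  -822379 − 394585 = -1216964

-1216964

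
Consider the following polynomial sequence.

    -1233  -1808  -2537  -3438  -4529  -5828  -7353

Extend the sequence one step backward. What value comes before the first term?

-794

D1: -575  -729  -901  -1091  -1299  -1525
D2: -154  -172  -190  -208  -226
D3: -18  -18  -18  -18
The third differences are constant at -18.
Work back: -154 + 18 = -136;  -575 + 136 = -439;  -1233 + 439 = -794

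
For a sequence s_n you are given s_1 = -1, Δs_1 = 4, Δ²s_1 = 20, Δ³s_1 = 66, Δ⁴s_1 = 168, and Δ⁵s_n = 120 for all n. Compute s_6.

Build the table forward from the leading diagonal:
D5: 120, 120, 120, 120, 120, 120
D4: 168, 288, 408, 528, 648, 768
D3: 66, 234, 522, 930, 1458, 2106
D2: 20, 86, 320, 842, 1772, 3230
D1: 4, 24, 110, 430, 1272, 3044
s: -1, 3, 27, 137, 567, 1839

1839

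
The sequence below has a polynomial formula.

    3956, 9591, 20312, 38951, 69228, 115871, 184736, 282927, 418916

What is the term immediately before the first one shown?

1343

Δ: 5635  10721  18639  30277  46643  68865  98191  135989
Δ²: 5086  7918  11638  16366  22222  29326  37798
Δ³: 2832  3720  4728  5856  7104  8472
Δ⁴: 888  1008  1128  1248  1368
Δ⁵: 120  120  120  120
The fifth differences are constant at 120.
Work back: 888 − 120 = 768;  2832 − 768 = 2064;  5086 − 2064 = 3022;  5635 − 3022 = 2613;  3956 − 2613 = 1343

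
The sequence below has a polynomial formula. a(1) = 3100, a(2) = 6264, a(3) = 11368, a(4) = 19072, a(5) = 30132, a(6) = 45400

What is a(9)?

D1: 3164 , 5104 , 7704 , 11060 , 15268
D2: 1940 , 2600 , 3356 , 4208
D3: 660 , 756 , 852
D4: 96 , 96
Constant fourth difference = 96, so extend:
852 + 96 = 948;  4208 + 948 = 5156;  15268 + 5156 = 20424;  45400 + 20424 = 65824
948 + 96 = 1044;  5156 + 1044 = 6200;  20424 + 6200 = 26624;  65824 + 26624 = 92448
1044 + 96 = 1140;  6200 + 1140 = 7340;  26624 + 7340 = 33964;  92448 + 33964 = 126412

126412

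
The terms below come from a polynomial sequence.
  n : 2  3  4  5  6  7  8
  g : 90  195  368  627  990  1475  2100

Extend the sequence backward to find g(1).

35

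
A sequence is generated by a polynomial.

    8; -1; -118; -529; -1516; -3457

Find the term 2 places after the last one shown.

-12193

First differences: -9, -117, -411, -987, -1941
Second differences: -108, -294, -576, -954
Third differences: -186, -282, -378
Fourth differences: -96, -96
The fourth differences are constant (-96).
-378 − 96 = -474;  -954 − 474 = -1428;  -1941 − 1428 = -3369;  -3457 − 3369 = -6826
-474 − 96 = -570;  -1428 − 570 = -1998;  -3369 − 1998 = -5367;  -6826 − 5367 = -12193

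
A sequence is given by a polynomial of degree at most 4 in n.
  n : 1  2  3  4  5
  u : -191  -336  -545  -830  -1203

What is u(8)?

-2970

-145, -209, -285, -373
-64, -76, -88
-12, -12
Constant third difference = -12, so extend:
-88 − 12 = -100;  -373 − 100 = -473;  -1203 − 473 = -1676
-100 − 12 = -112;  -473 − 112 = -585;  -1676 − 585 = -2261
-112 − 12 = -124;  -585 − 124 = -709;  -2261 − 709 = -2970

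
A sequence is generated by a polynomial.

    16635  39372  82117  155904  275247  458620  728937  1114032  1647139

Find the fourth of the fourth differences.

4920

Δ: 22737, 42745, 73787, 119343, 183373, 270317, 385095, 533107
Δ²: 20008, 31042, 45556, 64030, 86944, 114778, 148012
Δ³: 11034, 14514, 18474, 22914, 27834, 33234
Δ⁴: 3480, 3960, 4440, 4920, 5400
Δ⁵: 480, 480, 480, 480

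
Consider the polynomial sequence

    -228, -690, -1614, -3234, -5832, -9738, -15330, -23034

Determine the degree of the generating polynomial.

4

D1: -462, -924, -1620, -2598, -3906, -5592, -7704
D2: -462, -696, -978, -1308, -1686, -2112
D3: -234, -282, -330, -378, -426
D4: -48, -48, -48, -48
The fourth differences are constant, so the polynomial has degree 4.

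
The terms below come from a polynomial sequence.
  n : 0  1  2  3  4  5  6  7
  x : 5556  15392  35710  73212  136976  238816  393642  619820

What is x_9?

1379136

9836, 20318, 37502, 63764, 101840, 154826, 226178
10482, 17184, 26262, 38076, 52986, 71352
6702, 9078, 11814, 14910, 18366
2376, 2736, 3096, 3456
360, 360, 360
Constant fifth difference = 360, so extend:
3456 + 360 = 3816;  18366 + 3816 = 22182;  71352 + 22182 = 93534;  226178 + 93534 = 319712;  619820 + 319712 = 939532
3816 + 360 = 4176;  22182 + 4176 = 26358;  93534 + 26358 = 119892;  319712 + 119892 = 439604;  939532 + 439604 = 1379136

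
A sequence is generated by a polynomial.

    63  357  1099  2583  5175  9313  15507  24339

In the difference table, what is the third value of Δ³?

Δ: 294, 742, 1484, 2592, 4138, 6194, 8832
Δ²: 448, 742, 1108, 1546, 2056, 2638
Δ³: 294, 366, 438, 510, 582
Δ⁴: 72, 72, 72, 72

438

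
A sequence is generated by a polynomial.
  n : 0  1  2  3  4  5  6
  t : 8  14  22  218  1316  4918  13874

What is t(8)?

67648

D1: 6 , 8 , 196 , 1098 , 3602 , 8956
D2: 2 , 188 , 902 , 2504 , 5354
D3: 186 , 714 , 1602 , 2850
D4: 528 , 888 , 1248
D5: 360 , 360
Fifth differences constant at 360.
1248 + 360 = 1608;  2850 + 1608 = 4458;  5354 + 4458 = 9812;  8956 + 9812 = 18768;  13874 + 18768 = 32642
1608 + 360 = 1968;  4458 + 1968 = 6426;  9812 + 6426 = 16238;  18768 + 16238 = 35006;  32642 + 35006 = 67648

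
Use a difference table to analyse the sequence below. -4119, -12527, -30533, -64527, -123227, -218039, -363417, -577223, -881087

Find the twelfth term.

-2613407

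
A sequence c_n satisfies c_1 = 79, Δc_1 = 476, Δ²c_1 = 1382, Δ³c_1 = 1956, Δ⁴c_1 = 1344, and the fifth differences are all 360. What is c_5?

19443

Build the table forward from the leading diagonal:
Δ⁵: 360, 360, 360, 360, 360
Δ⁴: 1344, 1704, 2064, 2424, 2784
Δ³: 1956, 3300, 5004, 7068, 9492
Δ²: 1382, 3338, 6638, 11642, 18710
Δ: 476, 1858, 5196, 11834, 23476
c: 79, 555, 2413, 7609, 19443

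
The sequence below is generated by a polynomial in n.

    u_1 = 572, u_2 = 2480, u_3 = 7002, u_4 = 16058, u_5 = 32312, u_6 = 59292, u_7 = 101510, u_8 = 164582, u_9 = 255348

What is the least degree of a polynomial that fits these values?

1908, 4522, 9056, 16254, 26980, 42218, 63072, 90766
2614, 4534, 7198, 10726, 15238, 20854, 27694
1920, 2664, 3528, 4512, 5616, 6840
744, 864, 984, 1104, 1224
120, 120, 120, 120
The fifth differences are constant, so the polynomial has degree 5.

5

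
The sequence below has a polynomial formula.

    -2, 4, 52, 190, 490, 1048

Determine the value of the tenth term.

8620

6, 48, 138, 300, 558
42, 90, 162, 258
48, 72, 96
24, 24
The fourth differences are constant (24).
96 + 24 = 120;  258 + 120 = 378;  558 + 378 = 936;  1048 + 936 = 1984
120 + 24 = 144;  378 + 144 = 522;  936 + 522 = 1458;  1984 + 1458 = 3442
144 + 24 = 168;  522 + 168 = 690;  1458 + 690 = 2148;  3442 + 2148 = 5590
168 + 24 = 192;  690 + 192 = 882;  2148 + 882 = 3030;  5590 + 3030 = 8620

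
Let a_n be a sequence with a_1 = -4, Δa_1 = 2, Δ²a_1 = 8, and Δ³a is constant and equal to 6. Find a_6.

Build the table forward from the leading diagonal:
Third differences: 6  6  6  6  6  6
Second differences: 8  14  20  26  32  38
First differences: 2  10  24  44  70  102
a: -4  -2  8  32  76  146

146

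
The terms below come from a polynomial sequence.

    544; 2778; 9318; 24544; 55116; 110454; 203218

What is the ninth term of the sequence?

570744

First differences: 2234  6540  15226  30572  55338  92764
Second differences: 4306  8686  15346  24766  37426
Third differences: 4380  6660  9420  12660
Fourth differences: 2280  2760  3240
Fifth differences: 480  480
Constant fifth difference = 480, so extend:
3240 + 480 = 3720;  12660 + 3720 = 16380;  37426 + 16380 = 53806;  92764 + 53806 = 146570;  203218 + 146570 = 349788
3720 + 480 = 4200;  16380 + 4200 = 20580;  53806 + 20580 = 74386;  146570 + 74386 = 220956;  349788 + 220956 = 570744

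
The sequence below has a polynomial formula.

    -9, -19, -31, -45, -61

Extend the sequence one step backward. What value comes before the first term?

Δ: -10, -12, -14, -16
Δ²: -2, -2, -2
The second differences are constant at -2.
Work back: -10 + 2 = -8;  -9 + 8 = -1

-1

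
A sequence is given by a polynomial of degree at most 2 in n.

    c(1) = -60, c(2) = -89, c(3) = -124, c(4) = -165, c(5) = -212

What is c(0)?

-37

-29, -35, -41, -47
-6, -6, -6
The second differences are constant at -6.
Work back: -29 + 6 = -23;  -60 + 23 = -37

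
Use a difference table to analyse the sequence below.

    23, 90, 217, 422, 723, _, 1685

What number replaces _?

1138

Using the first 5 terms:
D1: 67  127  205  301
D2: 60  78  96
D3: 18  18
Constant third difference = 18.
Extend forward: 96 + 18 = 114;  301 + 114 = 415;  723 + 415 = 1138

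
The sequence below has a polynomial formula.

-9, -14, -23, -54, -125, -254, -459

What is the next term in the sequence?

-758

D1: -5 , -9 , -31 , -71 , -129 , -205
D2: -4 , -22 , -40 , -58 , -76
D3: -18 , -18 , -18 , -18
Constant third difference = -18, so extend:
-76 − 18 = -94;  -205 − 94 = -299;  -459 − 299 = -758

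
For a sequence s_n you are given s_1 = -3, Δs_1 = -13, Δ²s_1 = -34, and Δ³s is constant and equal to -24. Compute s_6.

Build the table forward from the leading diagonal:
Δ³: -24  -24  -24  -24  -24  -24
Δ²: -34  -58  -82  -106  -130  -154
Δ: -13  -47  -105  -187  -293  -423
s: -3  -16  -63  -168  -355  -648

-648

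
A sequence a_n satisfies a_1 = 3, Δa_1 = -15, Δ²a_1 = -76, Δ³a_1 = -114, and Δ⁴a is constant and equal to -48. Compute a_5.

-1017

Build the table forward from the leading diagonal:
D4: -48, -48, -48, -48, -48
D3: -114, -162, -210, -258, -306
D2: -76, -190, -352, -562, -820
D1: -15, -91, -281, -633, -1195
a: 3, -12, -103, -384, -1017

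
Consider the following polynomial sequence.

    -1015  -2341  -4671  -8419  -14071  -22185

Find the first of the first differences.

-1326

First differences: -1326, -2330, -3748, -5652, -8114
Second differences: -1004, -1418, -1904, -2462
Third differences: -414, -486, -558
Fourth differences: -72, -72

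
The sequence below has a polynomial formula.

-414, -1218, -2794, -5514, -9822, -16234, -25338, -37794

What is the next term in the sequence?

-54334

D1: -804  -1576  -2720  -4308  -6412  -9104  -12456
D2: -772  -1144  -1588  -2104  -2692  -3352
D3: -372  -444  -516  -588  -660
D4: -72  -72  -72  -72
Constant fourth difference = -72, so extend:
-660 − 72 = -732;  -3352 − 732 = -4084;  -12456 − 4084 = -16540;  -37794 − 16540 = -54334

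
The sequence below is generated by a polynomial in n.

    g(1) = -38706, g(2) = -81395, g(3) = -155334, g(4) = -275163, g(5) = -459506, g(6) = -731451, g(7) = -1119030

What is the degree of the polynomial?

5

D1: -42689, -73939, -119829, -184343, -271945, -387579
D2: -31250, -45890, -64514, -87602, -115634
D3: -14640, -18624, -23088, -28032
D4: -3984, -4464, -4944
D5: -480, -480
The fifth differences are constant, so the polynomial has degree 5.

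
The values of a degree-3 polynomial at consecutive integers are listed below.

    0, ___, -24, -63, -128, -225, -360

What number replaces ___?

-5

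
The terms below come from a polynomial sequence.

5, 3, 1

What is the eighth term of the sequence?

-9

-2  -2
The first differences are constant (-2).
1 − 2 = -1
-1 − 2 = -3
-3 − 2 = -5
-5 − 2 = -7
-7 − 2 = -9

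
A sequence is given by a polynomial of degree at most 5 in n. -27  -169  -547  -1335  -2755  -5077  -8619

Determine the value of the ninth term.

-20875

First differences: -142, -378, -788, -1420, -2322, -3542
Second differences: -236, -410, -632, -902, -1220
Third differences: -174, -222, -270, -318
Fourth differences: -48, -48, -48
Fourth differences constant at -48.
-318 − 48 = -366;  -1220 − 366 = -1586;  -3542 − 1586 = -5128;  -8619 − 5128 = -13747
-366 − 48 = -414;  -1586 − 414 = -2000;  -5128 − 2000 = -7128;  -13747 − 7128 = -20875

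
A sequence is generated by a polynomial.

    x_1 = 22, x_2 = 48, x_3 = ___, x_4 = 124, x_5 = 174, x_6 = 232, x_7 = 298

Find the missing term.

82

Using the last 4 terms:
First differences: 50  58  66
Second differences: 8  8
Constant second difference = 8.
Extend backward: 50 − 8 = 42;  124 − 42 = 82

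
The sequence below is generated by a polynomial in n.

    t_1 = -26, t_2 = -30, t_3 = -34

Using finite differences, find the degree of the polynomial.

1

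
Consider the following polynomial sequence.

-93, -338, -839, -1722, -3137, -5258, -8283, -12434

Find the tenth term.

First differences: -245 , -501 , -883 , -1415 , -2121 , -3025 , -4151
Second differences: -256 , -382 , -532 , -706 , -904 , -1126
Third differences: -126 , -150 , -174 , -198 , -222
Fourth differences: -24 , -24 , -24 , -24
Fourth differences constant at -24.
-222 − 24 = -246;  -1126 − 246 = -1372;  -4151 − 1372 = -5523;  -12434 − 5523 = -17957
-246 − 24 = -270;  -1372 − 270 = -1642;  -5523 − 1642 = -7165;  -17957 − 7165 = -25122

-25122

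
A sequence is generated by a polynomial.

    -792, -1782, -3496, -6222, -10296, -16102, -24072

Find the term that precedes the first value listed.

Δ: -990  -1714  -2726  -4074  -5806  -7970
Δ²: -724  -1012  -1348  -1732  -2164
Δ³: -288  -336  -384  -432
Δ⁴: -48  -48  -48
The fourth differences are constant at -48.
Work back: -288 + 48 = -240;  -724 + 240 = -484;  -990 + 484 = -506;  -792 + 506 = -286

-286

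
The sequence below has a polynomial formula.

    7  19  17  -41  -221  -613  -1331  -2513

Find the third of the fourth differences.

-24

First differences: 12, -2, -58, -180, -392, -718, -1182
Second differences: -14, -56, -122, -212, -326, -464
Third differences: -42, -66, -90, -114, -138
Fourth differences: -24, -24, -24, -24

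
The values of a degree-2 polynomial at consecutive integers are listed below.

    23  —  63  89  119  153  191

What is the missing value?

41

Using the last 5 terms:
26  30  34  38
4  4  4
Constant second difference = 4.
Extend backward: 26 − 4 = 22;  63 − 22 = 41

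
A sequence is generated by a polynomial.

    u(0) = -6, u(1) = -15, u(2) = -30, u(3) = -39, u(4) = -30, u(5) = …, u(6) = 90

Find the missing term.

Using the first 5 terms:
-9  -15  -9  9
-6  6  18
12  12
Constant third difference = 12.
Extend forward: 18 + 12 = 30;  9 + 30 = 39;  -30 + 39 = 9

9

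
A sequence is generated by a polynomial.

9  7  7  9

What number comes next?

Δ: -2  0  2
Δ²: 2  2
Second differences constant at 2.
2 + 2 = 4;  9 + 4 = 13

13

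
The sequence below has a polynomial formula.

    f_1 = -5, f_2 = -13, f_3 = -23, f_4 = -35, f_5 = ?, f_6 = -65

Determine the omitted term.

-49

Using the first 4 terms:
-8  -10  -12
-2  -2
Constant second difference = -2.
Extend forward: -12 − 2 = -14;  -35 − 14 = -49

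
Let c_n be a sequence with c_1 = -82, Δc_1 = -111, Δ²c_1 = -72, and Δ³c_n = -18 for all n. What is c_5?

-1030

Build the table forward from the leading diagonal:
D3: -18, -18, -18, -18, -18
D2: -72, -90, -108, -126, -144
D1: -111, -183, -273, -381, -507
c: -82, -193, -376, -649, -1030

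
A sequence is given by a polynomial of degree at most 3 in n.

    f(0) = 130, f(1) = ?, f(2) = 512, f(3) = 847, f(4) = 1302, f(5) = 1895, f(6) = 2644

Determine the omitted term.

279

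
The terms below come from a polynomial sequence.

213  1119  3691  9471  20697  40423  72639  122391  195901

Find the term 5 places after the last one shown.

1235031

First differences: 906, 2572, 5780, 11226, 19726, 32216, 49752, 73510
Second differences: 1666, 3208, 5446, 8500, 12490, 17536, 23758
Third differences: 1542, 2238, 3054, 3990, 5046, 6222
Fourth differences: 696, 816, 936, 1056, 1176
Fifth differences: 120, 120, 120, 120
Fifth differences constant at 120.
1176 + 120 = 1296;  6222 + 1296 = 7518;  23758 + 7518 = 31276;  73510 + 31276 = 104786;  195901 + 104786 = 300687
1296 + 120 = 1416;  7518 + 1416 = 8934;  31276 + 8934 = 40210;  104786 + 40210 = 144996;  300687 + 144996 = 445683
1416 + 120 = 1536;  8934 + 1536 = 10470;  40210 + 10470 = 50680;  144996 + 50680 = 195676;  445683 + 195676 = 641359
1536 + 120 = 1656;  10470 + 1656 = 12126;  50680 + 12126 = 62806;  195676 + 62806 = 258482;  641359 + 258482 = 899841
1656 + 120 = 1776;  12126 + 1776 = 13902;  62806 + 13902 = 76708;  258482 + 76708 = 335190;  899841 + 335190 = 1235031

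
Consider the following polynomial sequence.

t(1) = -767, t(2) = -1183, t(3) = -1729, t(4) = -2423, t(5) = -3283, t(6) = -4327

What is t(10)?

-10703

D1: -416, -546, -694, -860, -1044
D2: -130, -148, -166, -184
D3: -18, -18, -18
Third differences constant at -18.
-184 − 18 = -202;  -1044 − 202 = -1246;  -4327 − 1246 = -5573
-202 − 18 = -220;  -1246 − 220 = -1466;  -5573 − 1466 = -7039
-220 − 18 = -238;  -1466 − 238 = -1704;  -7039 − 1704 = -8743
-238 − 18 = -256;  -1704 − 256 = -1960;  -8743 − 1960 = -10703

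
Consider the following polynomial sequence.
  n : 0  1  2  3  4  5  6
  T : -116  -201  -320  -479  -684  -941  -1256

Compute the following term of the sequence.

-1635

Δ: -85, -119, -159, -205, -257, -315
Δ²: -34, -40, -46, -52, -58
Δ³: -6, -6, -6, -6
Third differences constant at -6.
-58 − 6 = -64;  -315 − 64 = -379;  -1256 − 379 = -1635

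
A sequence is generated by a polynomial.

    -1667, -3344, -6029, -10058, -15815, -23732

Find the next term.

-34289

-1677 , -2685 , -4029 , -5757 , -7917
-1008 , -1344 , -1728 , -2160
-336 , -384 , -432
-48 , -48
Fourth differences constant at -48.
-432 − 48 = -480;  -2160 − 480 = -2640;  -7917 − 2640 = -10557;  -23732 − 10557 = -34289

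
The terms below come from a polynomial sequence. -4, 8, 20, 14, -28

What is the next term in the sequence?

-124

D1: 12, 12, -6, -42
D2: 0, -18, -36
D3: -18, -18
Third differences constant at -18.
-36 − 18 = -54;  -42 − 54 = -96;  -28 − 96 = -124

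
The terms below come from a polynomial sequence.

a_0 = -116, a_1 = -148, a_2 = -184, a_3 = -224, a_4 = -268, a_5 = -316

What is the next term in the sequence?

-368

Δ: -32  -36  -40  -44  -48
Δ²: -4  -4  -4  -4
Second differences constant at -4.
-48 − 4 = -52;  -316 − 52 = -368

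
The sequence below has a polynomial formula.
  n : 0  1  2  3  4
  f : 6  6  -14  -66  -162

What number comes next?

-314

Δ: 0, -20, -52, -96
Δ²: -20, -32, -44
Δ³: -12, -12
The third differences are constant (-12).
-44 − 12 = -56;  -96 − 56 = -152;  -162 − 152 = -314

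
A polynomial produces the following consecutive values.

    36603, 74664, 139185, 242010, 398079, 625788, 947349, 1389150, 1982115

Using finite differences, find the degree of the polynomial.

D1: 38061, 64521, 102825, 156069, 227709, 321561, 441801, 592965
D2: 26460, 38304, 53244, 71640, 93852, 120240, 151164
D3: 11844, 14940, 18396, 22212, 26388, 30924
D4: 3096, 3456, 3816, 4176, 4536
D5: 360, 360, 360, 360
The fifth differences are constant, so the polynomial has degree 5.

5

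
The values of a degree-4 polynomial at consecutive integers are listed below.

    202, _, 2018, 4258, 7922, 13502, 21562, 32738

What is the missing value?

782

Using the last 6 terms:
2240, 3664, 5580, 8060, 11176
1424, 1916, 2480, 3116
492, 564, 636
72, 72
Constant fourth difference = 72.
Extend backward: 492 − 72 = 420;  1424 − 420 = 1004;  2240 − 1004 = 1236;  2018 − 1236 = 782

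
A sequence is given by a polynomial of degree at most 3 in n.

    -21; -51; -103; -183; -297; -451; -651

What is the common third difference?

-6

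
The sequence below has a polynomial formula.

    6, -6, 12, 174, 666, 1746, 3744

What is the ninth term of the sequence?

12174

First differences: -12 , 18 , 162 , 492 , 1080 , 1998
Second differences: 30 , 144 , 330 , 588 , 918
Third differences: 114 , 186 , 258 , 330
Fourth differences: 72 , 72 , 72
Constant fourth difference = 72, so extend:
330 + 72 = 402;  918 + 402 = 1320;  1998 + 1320 = 3318;  3744 + 3318 = 7062
402 + 72 = 474;  1320 + 474 = 1794;  3318 + 1794 = 5112;  7062 + 5112 = 12174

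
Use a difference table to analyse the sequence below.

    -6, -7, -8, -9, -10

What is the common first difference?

-1

D1: -1, -1, -1, -1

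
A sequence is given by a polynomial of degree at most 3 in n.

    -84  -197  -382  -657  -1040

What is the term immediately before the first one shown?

-25

First differences: -113  -185  -275  -383
Second differences: -72  -90  -108
Third differences: -18  -18
The third differences are constant at -18.
Work back: -72 + 18 = -54;  -113 + 54 = -59;  -84 + 59 = -25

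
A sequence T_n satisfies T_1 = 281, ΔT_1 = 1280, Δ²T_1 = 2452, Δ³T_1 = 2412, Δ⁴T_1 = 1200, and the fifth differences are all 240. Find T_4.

13889

Build the table forward from the leading diagonal:
Δ⁵: 240, 240, 240, 240
Δ⁴: 1200, 1440, 1680, 1920
Δ³: 2412, 3612, 5052, 6732
Δ²: 2452, 4864, 8476, 13528
Δ: 1280, 3732, 8596, 17072
T: 281, 1561, 5293, 13889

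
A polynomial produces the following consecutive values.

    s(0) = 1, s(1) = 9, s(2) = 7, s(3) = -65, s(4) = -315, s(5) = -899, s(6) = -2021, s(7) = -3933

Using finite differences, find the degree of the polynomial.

4

Δ: 8, -2, -72, -250, -584, -1122, -1912
Δ²: -10, -70, -178, -334, -538, -790
Δ³: -60, -108, -156, -204, -252
Δ⁴: -48, -48, -48, -48
The fourth differences are constant, so the polynomial has degree 4.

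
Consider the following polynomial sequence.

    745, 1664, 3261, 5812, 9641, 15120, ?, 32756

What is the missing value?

22669

Using the first 6 terms:
D1: 919, 1597, 2551, 3829, 5479
D2: 678, 954, 1278, 1650
D3: 276, 324, 372
D4: 48, 48
Constant fourth difference = 48.
Extend forward: 372 + 48 = 420;  1650 + 420 = 2070;  5479 + 2070 = 7549;  15120 + 7549 = 22669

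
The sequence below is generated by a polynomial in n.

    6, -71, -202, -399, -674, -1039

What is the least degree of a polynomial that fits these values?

-77, -131, -197, -275, -365
-54, -66, -78, -90
-12, -12, -12
The third differences are constant, so the polynomial has degree 3.

3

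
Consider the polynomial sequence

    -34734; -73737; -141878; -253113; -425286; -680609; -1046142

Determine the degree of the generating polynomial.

5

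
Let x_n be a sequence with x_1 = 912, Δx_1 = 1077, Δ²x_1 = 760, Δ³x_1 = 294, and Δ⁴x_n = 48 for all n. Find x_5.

11004

Build the table forward from the leading diagonal:
Δ⁴: 48  48  48  48  48
Δ³: 294  342  390  438  486
Δ²: 760  1054  1396  1786  2224
Δ: 1077  1837  2891  4287  6073
x: 912  1989  3826  6717  11004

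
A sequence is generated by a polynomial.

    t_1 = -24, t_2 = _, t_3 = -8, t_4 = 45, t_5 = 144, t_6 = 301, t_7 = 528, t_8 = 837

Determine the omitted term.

Using the last 6 terms:
First differences: 53  99  157  227  309
Second differences: 46  58  70  82
Third differences: 12  12  12
Constant third difference = 12.
Extend backward: 46 − 12 = 34;  53 − 34 = 19;  -8 − 19 = -27

-27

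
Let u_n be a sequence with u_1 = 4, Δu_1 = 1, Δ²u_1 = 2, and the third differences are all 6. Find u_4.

19

Build the table forward from the leading diagonal:
Δ³: 6  6  6  6
Δ²: 2  8  14  20
Δ: 1  3  11  25
u: 4  5  8  19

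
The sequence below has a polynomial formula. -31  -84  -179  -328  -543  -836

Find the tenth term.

-3028

Δ: -53, -95, -149, -215, -293
Δ²: -42, -54, -66, -78
Δ³: -12, -12, -12
The third differences are constant (-12).
-78 − 12 = -90;  -293 − 90 = -383;  -836 − 383 = -1219
-90 − 12 = -102;  -383 − 102 = -485;  -1219 − 485 = -1704
-102 − 12 = -114;  -485 − 114 = -599;  -1704 − 599 = -2303
-114 − 12 = -126;  -599 − 126 = -725;  -2303 − 725 = -3028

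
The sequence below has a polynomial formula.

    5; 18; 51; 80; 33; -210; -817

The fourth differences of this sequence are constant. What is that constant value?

-48

Δ: 13, 33, 29, -47, -243, -607
Δ²: 20, -4, -76, -196, -364
Δ³: -24, -72, -120, -168
Δ⁴: -48, -48, -48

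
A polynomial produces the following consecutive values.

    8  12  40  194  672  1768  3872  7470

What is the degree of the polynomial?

4, 28, 154, 478, 1096, 2104, 3598
24, 126, 324, 618, 1008, 1494
102, 198, 294, 390, 486
96, 96, 96, 96
The fourth differences are constant, so the polynomial has degree 4.

4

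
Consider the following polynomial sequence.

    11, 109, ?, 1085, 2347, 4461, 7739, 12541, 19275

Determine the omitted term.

Using the last 6 terms:
First differences: 1262  2114  3278  4802  6734
Second differences: 852  1164  1524  1932
Third differences: 312  360  408
Fourth differences: 48  48
Constant fourth difference = 48.
Extend backward: 312 − 48 = 264;  852 − 264 = 588;  1262 − 588 = 674;  1085 − 674 = 411

411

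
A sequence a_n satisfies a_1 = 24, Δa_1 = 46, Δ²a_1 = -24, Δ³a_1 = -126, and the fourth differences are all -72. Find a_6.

-1606

Build the table forward from the leading diagonal:
Δ⁴: -72  -72  -72  -72  -72  -72
Δ³: -126  -198  -270  -342  -414  -486
Δ²: -24  -150  -348  -618  -960  -1374
Δ: 46  22  -128  -476  -1094  -2054
a: 24  70  92  -36  -512  -1606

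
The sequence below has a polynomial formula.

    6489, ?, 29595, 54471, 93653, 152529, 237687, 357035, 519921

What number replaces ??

Using the last 7 terms:
24876  39182  58876  85158  119348  162886
14306  19694  26282  34190  43538
5388  6588  7908  9348
1200  1320  1440
120  120
Constant fifth difference = 120.
Extend backward: 1200 − 120 = 1080;  5388 − 1080 = 4308;  14306 − 4308 = 9998;  24876 − 9998 = 14878;  29595 − 14878 = 14717

14717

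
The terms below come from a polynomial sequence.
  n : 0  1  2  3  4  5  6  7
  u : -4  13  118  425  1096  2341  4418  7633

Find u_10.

D1: 17, 105, 307, 671, 1245, 2077, 3215
D2: 88, 202, 364, 574, 832, 1138
D3: 114, 162, 210, 258, 306
D4: 48, 48, 48, 48
The fourth differences are constant (48).
306 + 48 = 354;  1138 + 354 = 1492;  3215 + 1492 = 4707;  7633 + 4707 = 12340
354 + 48 = 402;  1492 + 402 = 1894;  4707 + 1894 = 6601;  12340 + 6601 = 18941
402 + 48 = 450;  1894 + 450 = 2344;  6601 + 2344 = 8945;  18941 + 8945 = 27886

27886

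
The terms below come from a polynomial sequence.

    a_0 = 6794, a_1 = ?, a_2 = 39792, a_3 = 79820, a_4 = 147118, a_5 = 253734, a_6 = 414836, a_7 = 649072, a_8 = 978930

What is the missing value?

Using the last 7 terms:
First differences: 40028  67298  106616  161102  234236  329858
Second differences: 27270  39318  54486  73134  95622
Third differences: 12048  15168  18648  22488
Fourth differences: 3120  3480  3840
Fifth differences: 360  360
Constant fifth difference = 360.
Extend backward: 3120 − 360 = 2760;  12048 − 2760 = 9288;  27270 − 9288 = 17982;  40028 − 17982 = 22046;  39792 − 22046 = 17746

17746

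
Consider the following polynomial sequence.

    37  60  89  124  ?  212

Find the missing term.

165

Using the first 4 terms:
D1: 23  29  35
D2: 6  6
Constant second difference = 6.
Extend forward: 35 + 6 = 41;  124 + 41 = 165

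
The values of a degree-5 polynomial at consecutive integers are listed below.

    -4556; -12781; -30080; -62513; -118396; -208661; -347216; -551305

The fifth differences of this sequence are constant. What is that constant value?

-360

First differences: -8225, -17299, -32433, -55883, -90265, -138555, -204089
Second differences: -9074, -15134, -23450, -34382, -48290, -65534
Third differences: -6060, -8316, -10932, -13908, -17244
Fourth differences: -2256, -2616, -2976, -3336
Fifth differences: -360, -360, -360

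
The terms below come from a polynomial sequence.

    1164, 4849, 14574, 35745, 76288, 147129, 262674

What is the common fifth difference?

480

D1: 3685, 9725, 21171, 40543, 70841, 115545
D2: 6040, 11446, 19372, 30298, 44704
D3: 5406, 7926, 10926, 14406
D4: 2520, 3000, 3480
D5: 480, 480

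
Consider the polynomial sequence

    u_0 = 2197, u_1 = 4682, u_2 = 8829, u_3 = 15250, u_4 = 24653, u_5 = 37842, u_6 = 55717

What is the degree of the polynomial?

4

First differences: 2485, 4147, 6421, 9403, 13189, 17875
Second differences: 1662, 2274, 2982, 3786, 4686
Third differences: 612, 708, 804, 900
Fourth differences: 96, 96, 96
The fourth differences are constant, so the polynomial has degree 4.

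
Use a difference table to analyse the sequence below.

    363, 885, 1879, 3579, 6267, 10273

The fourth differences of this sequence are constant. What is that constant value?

48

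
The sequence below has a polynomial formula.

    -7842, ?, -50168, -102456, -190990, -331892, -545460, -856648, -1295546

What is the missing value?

Using the last 7 terms:
D1: -52288  -88534  -140902  -213568  -311188  -438898
D2: -36246  -52368  -72666  -97620  -127710
D3: -16122  -20298  -24954  -30090
D4: -4176  -4656  -5136
D5: -480  -480
Constant fifth difference = -480.
Extend backward: -4176 + 480 = -3696;  -16122 + 3696 = -12426;  -36246 + 12426 = -23820;  -52288 + 23820 = -28468;  -50168 + 28468 = -21700

-21700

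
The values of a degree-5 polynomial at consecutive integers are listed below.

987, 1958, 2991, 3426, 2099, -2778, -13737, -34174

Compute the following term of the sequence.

971  1033  435  -1327  -4877  -10959  -20437
62  -598  -1762  -3550  -6082  -9478
-660  -1164  -1788  -2532  -3396
-504  -624  -744  -864
-120  -120  -120
The fifth differences are constant (-120).
-864 − 120 = -984;  -3396 − 984 = -4380;  -9478 − 4380 = -13858;  -20437 − 13858 = -34295;  -34174 − 34295 = -68469

-68469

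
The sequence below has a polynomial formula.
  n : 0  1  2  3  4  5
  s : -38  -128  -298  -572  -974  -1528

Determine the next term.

D1: -90, -170, -274, -402, -554
D2: -80, -104, -128, -152
D3: -24, -24, -24
Third differences constant at -24.
-152 − 24 = -176;  -554 − 176 = -730;  -1528 − 730 = -2258

-2258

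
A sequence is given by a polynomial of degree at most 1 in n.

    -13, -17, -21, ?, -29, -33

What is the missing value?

Using the first 3 terms:
Δ: -4  -4
Constant first difference = -4.
Extend forward: -21 − 4 = -25

-25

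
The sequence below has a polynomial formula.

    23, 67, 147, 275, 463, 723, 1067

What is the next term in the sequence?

D1: 44 , 80 , 128 , 188 , 260 , 344
D2: 36 , 48 , 60 , 72 , 84
D3: 12 , 12 , 12 , 12
Third differences constant at 12.
84 + 12 = 96;  344 + 96 = 440;  1067 + 440 = 1507

1507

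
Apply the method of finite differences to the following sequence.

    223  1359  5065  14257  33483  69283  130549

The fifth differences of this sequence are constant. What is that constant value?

First differences: 1136, 3706, 9192, 19226, 35800, 61266
Second differences: 2570, 5486, 10034, 16574, 25466
Third differences: 2916, 4548, 6540, 8892
Fourth differences: 1632, 1992, 2352
Fifth differences: 360, 360

360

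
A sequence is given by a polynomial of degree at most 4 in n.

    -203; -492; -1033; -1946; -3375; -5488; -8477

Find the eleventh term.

D1: -289, -541, -913, -1429, -2113, -2989
D2: -252, -372, -516, -684, -876
D3: -120, -144, -168, -192
D4: -24, -24, -24
Constant fourth difference = -24, so extend:
-192 − 24 = -216;  -876 − 216 = -1092;  -2989 − 1092 = -4081;  -8477 − 4081 = -12558
-216 − 24 = -240;  -1092 − 240 = -1332;  -4081 − 1332 = -5413;  -12558 − 5413 = -17971
-240 − 24 = -264;  -1332 − 264 = -1596;  -5413 − 1596 = -7009;  -17971 − 7009 = -24980
-264 − 24 = -288;  -1596 − 288 = -1884;  -7009 − 1884 = -8893;  -24980 − 8893 = -33873

-33873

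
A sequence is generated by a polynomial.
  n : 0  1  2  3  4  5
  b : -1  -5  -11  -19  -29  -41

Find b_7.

Δ: -4 , -6 , -8 , -10 , -12
Δ²: -2 , -2 , -2 , -2
Constant second difference = -2, so extend:
-12 − 2 = -14;  -41 − 14 = -55
-14 − 2 = -16;  -55 − 16 = -71

-71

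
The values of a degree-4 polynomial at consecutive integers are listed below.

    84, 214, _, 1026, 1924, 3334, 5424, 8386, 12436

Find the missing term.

Using the last 6 terms:
D1: 898  1410  2090  2962  4050
D2: 512  680  872  1088
D3: 168  192  216
D4: 24  24
Constant fourth difference = 24.
Extend backward: 168 − 24 = 144;  512 − 144 = 368;  898 − 368 = 530;  1026 − 530 = 496

496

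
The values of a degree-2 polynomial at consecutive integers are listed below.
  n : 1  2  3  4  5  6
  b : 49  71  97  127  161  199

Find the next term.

241

Δ: 22, 26, 30, 34, 38
Δ²: 4, 4, 4, 4
Constant second difference = 4, so extend:
38 + 4 = 42;  199 + 42 = 241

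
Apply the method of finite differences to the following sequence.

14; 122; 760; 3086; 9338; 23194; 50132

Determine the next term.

97790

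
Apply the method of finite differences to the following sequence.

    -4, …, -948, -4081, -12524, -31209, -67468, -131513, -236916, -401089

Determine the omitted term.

-113

Using the last 8 terms:
Δ: -3133  -8443  -18685  -36259  -64045  -105403  -164173
Δ²: -5310  -10242  -17574  -27786  -41358  -58770
Δ³: -4932  -7332  -10212  -13572  -17412
Δ⁴: -2400  -2880  -3360  -3840
Δ⁵: -480  -480  -480
Constant fifth difference = -480.
Extend backward: -2400 + 480 = -1920;  -4932 + 1920 = -3012;  -5310 + 3012 = -2298;  -3133 + 2298 = -835;  -948 + 835 = -113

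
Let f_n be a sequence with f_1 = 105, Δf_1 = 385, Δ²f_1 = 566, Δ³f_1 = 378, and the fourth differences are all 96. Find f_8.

Build the table forward from the leading diagonal:
D4: 96  96  96  96  96  96  96  96
D3: 378  474  570  666  762  858  954  1050
D2: 566  944  1418  1988  2654  3416  4274  5228
D1: 385  951  1895  3313  5301  7955  11371  15645
f: 105  490  1441  3336  6649  11950  19905  31276

31276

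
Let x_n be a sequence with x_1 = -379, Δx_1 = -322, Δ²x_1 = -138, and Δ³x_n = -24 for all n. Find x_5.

Build the table forward from the leading diagonal:
Δ³: -24, -24, -24, -24, -24
Δ²: -138, -162, -186, -210, -234
Δ: -322, -460, -622, -808, -1018
x: -379, -701, -1161, -1783, -2591

-2591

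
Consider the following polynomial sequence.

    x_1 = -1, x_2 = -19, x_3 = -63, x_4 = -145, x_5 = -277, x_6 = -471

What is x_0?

3

D1: -18, -44, -82, -132, -194
D2: -26, -38, -50, -62
D3: -12, -12, -12
The third differences are constant at -12.
Work back: -26 + 12 = -14;  -18 + 14 = -4;  -1 + 4 = 3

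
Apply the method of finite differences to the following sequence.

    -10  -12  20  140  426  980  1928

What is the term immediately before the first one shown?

First differences: -2, 32, 120, 286, 554, 948
Second differences: 34, 88, 166, 268, 394
Third differences: 54, 78, 102, 126
Fourth differences: 24, 24, 24
The fourth differences are constant at 24.
Work back: 54 − 24 = 30;  34 − 30 = 4;  -2 − 4 = -6;  -10 + 6 = -4

-4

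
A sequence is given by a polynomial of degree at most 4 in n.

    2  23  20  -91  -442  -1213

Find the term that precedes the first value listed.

-7

D1: 21  -3  -111  -351  -771
D2: -24  -108  -240  -420
D3: -84  -132  -180
D4: -48  -48
The fourth differences are constant at -48.
Work back: -84 + 48 = -36;  -24 + 36 = 12;  21 − 12 = 9;  2 − 9 = -7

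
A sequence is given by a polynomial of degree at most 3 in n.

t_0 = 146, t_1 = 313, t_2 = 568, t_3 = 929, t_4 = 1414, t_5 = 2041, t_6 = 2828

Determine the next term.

3793

167, 255, 361, 485, 627, 787
88, 106, 124, 142, 160
18, 18, 18, 18
Third differences constant at 18.
160 + 18 = 178;  787 + 178 = 965;  2828 + 965 = 3793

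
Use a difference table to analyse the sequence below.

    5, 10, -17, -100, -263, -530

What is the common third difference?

-24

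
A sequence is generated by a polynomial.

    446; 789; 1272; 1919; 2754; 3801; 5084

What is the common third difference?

24

Δ: 343, 483, 647, 835, 1047, 1283
Δ²: 140, 164, 188, 212, 236
Δ³: 24, 24, 24, 24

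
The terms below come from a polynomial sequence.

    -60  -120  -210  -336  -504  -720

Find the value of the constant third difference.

-6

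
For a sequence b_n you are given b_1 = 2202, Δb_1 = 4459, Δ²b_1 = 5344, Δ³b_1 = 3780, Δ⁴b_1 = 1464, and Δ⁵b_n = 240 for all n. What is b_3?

16464

Build the table forward from the leading diagonal:
Fifth differences: 240  240  240
Fourth differences: 1464  1704  1944
Third differences: 3780  5244  6948
Second differences: 5344  9124  14368
First differences: 4459  9803  18927
b: 2202  6661  16464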